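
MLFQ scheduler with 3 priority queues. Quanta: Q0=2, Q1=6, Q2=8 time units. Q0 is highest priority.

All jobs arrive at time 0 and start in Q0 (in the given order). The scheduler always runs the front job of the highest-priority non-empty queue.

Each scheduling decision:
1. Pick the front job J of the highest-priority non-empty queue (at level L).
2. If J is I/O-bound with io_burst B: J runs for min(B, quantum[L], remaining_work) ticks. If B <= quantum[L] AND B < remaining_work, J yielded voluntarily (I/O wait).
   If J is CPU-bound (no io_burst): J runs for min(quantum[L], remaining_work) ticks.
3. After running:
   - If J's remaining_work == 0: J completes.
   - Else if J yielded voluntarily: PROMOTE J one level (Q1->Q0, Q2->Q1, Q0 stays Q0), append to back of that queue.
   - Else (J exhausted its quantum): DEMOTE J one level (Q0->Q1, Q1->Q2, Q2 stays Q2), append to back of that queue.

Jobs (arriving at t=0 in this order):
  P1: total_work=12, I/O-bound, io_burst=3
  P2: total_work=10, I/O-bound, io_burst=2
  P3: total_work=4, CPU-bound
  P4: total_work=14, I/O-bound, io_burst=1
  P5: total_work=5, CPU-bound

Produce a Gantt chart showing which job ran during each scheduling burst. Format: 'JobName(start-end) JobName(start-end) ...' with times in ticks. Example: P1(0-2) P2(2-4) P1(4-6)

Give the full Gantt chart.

t=0-2: P1@Q0 runs 2, rem=10, quantum used, demote→Q1. Q0=[P2,P3,P4,P5] Q1=[P1] Q2=[]
t=2-4: P2@Q0 runs 2, rem=8, I/O yield, promote→Q0. Q0=[P3,P4,P5,P2] Q1=[P1] Q2=[]
t=4-6: P3@Q0 runs 2, rem=2, quantum used, demote→Q1. Q0=[P4,P5,P2] Q1=[P1,P3] Q2=[]
t=6-7: P4@Q0 runs 1, rem=13, I/O yield, promote→Q0. Q0=[P5,P2,P4] Q1=[P1,P3] Q2=[]
t=7-9: P5@Q0 runs 2, rem=3, quantum used, demote→Q1. Q0=[P2,P4] Q1=[P1,P3,P5] Q2=[]
t=9-11: P2@Q0 runs 2, rem=6, I/O yield, promote→Q0. Q0=[P4,P2] Q1=[P1,P3,P5] Q2=[]
t=11-12: P4@Q0 runs 1, rem=12, I/O yield, promote→Q0. Q0=[P2,P4] Q1=[P1,P3,P5] Q2=[]
t=12-14: P2@Q0 runs 2, rem=4, I/O yield, promote→Q0. Q0=[P4,P2] Q1=[P1,P3,P5] Q2=[]
t=14-15: P4@Q0 runs 1, rem=11, I/O yield, promote→Q0. Q0=[P2,P4] Q1=[P1,P3,P5] Q2=[]
t=15-17: P2@Q0 runs 2, rem=2, I/O yield, promote→Q0. Q0=[P4,P2] Q1=[P1,P3,P5] Q2=[]
t=17-18: P4@Q0 runs 1, rem=10, I/O yield, promote→Q0. Q0=[P2,P4] Q1=[P1,P3,P5] Q2=[]
t=18-20: P2@Q0 runs 2, rem=0, completes. Q0=[P4] Q1=[P1,P3,P5] Q2=[]
t=20-21: P4@Q0 runs 1, rem=9, I/O yield, promote→Q0. Q0=[P4] Q1=[P1,P3,P5] Q2=[]
t=21-22: P4@Q0 runs 1, rem=8, I/O yield, promote→Q0. Q0=[P4] Q1=[P1,P3,P5] Q2=[]
t=22-23: P4@Q0 runs 1, rem=7, I/O yield, promote→Q0. Q0=[P4] Q1=[P1,P3,P5] Q2=[]
t=23-24: P4@Q0 runs 1, rem=6, I/O yield, promote→Q0. Q0=[P4] Q1=[P1,P3,P5] Q2=[]
t=24-25: P4@Q0 runs 1, rem=5, I/O yield, promote→Q0. Q0=[P4] Q1=[P1,P3,P5] Q2=[]
t=25-26: P4@Q0 runs 1, rem=4, I/O yield, promote→Q0. Q0=[P4] Q1=[P1,P3,P5] Q2=[]
t=26-27: P4@Q0 runs 1, rem=3, I/O yield, promote→Q0. Q0=[P4] Q1=[P1,P3,P5] Q2=[]
t=27-28: P4@Q0 runs 1, rem=2, I/O yield, promote→Q0. Q0=[P4] Q1=[P1,P3,P5] Q2=[]
t=28-29: P4@Q0 runs 1, rem=1, I/O yield, promote→Q0. Q0=[P4] Q1=[P1,P3,P5] Q2=[]
t=29-30: P4@Q0 runs 1, rem=0, completes. Q0=[] Q1=[P1,P3,P5] Q2=[]
t=30-33: P1@Q1 runs 3, rem=7, I/O yield, promote→Q0. Q0=[P1] Q1=[P3,P5] Q2=[]
t=33-35: P1@Q0 runs 2, rem=5, quantum used, demote→Q1. Q0=[] Q1=[P3,P5,P1] Q2=[]
t=35-37: P3@Q1 runs 2, rem=0, completes. Q0=[] Q1=[P5,P1] Q2=[]
t=37-40: P5@Q1 runs 3, rem=0, completes. Q0=[] Q1=[P1] Q2=[]
t=40-43: P1@Q1 runs 3, rem=2, I/O yield, promote→Q0. Q0=[P1] Q1=[] Q2=[]
t=43-45: P1@Q0 runs 2, rem=0, completes. Q0=[] Q1=[] Q2=[]

Answer: P1(0-2) P2(2-4) P3(4-6) P4(6-7) P5(7-9) P2(9-11) P4(11-12) P2(12-14) P4(14-15) P2(15-17) P4(17-18) P2(18-20) P4(20-21) P4(21-22) P4(22-23) P4(23-24) P4(24-25) P4(25-26) P4(26-27) P4(27-28) P4(28-29) P4(29-30) P1(30-33) P1(33-35) P3(35-37) P5(37-40) P1(40-43) P1(43-45)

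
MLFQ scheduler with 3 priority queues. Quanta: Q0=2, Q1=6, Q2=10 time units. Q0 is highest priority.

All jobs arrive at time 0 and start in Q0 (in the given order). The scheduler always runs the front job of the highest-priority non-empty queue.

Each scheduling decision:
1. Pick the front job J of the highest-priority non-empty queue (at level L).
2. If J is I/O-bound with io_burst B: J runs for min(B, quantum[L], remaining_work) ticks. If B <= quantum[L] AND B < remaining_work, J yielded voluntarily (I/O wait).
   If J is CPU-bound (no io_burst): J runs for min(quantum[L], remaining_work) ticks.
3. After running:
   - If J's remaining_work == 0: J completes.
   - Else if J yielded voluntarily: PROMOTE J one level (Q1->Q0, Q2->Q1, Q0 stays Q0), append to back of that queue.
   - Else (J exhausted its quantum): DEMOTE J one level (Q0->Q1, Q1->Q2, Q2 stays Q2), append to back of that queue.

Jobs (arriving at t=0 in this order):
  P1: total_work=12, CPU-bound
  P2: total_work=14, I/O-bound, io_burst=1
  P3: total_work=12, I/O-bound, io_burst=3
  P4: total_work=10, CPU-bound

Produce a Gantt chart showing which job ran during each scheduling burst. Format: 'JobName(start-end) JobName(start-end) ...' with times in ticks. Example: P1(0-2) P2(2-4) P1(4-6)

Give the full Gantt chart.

t=0-2: P1@Q0 runs 2, rem=10, quantum used, demote→Q1. Q0=[P2,P3,P4] Q1=[P1] Q2=[]
t=2-3: P2@Q0 runs 1, rem=13, I/O yield, promote→Q0. Q0=[P3,P4,P2] Q1=[P1] Q2=[]
t=3-5: P3@Q0 runs 2, rem=10, quantum used, demote→Q1. Q0=[P4,P2] Q1=[P1,P3] Q2=[]
t=5-7: P4@Q0 runs 2, rem=8, quantum used, demote→Q1. Q0=[P2] Q1=[P1,P3,P4] Q2=[]
t=7-8: P2@Q0 runs 1, rem=12, I/O yield, promote→Q0. Q0=[P2] Q1=[P1,P3,P4] Q2=[]
t=8-9: P2@Q0 runs 1, rem=11, I/O yield, promote→Q0. Q0=[P2] Q1=[P1,P3,P4] Q2=[]
t=9-10: P2@Q0 runs 1, rem=10, I/O yield, promote→Q0. Q0=[P2] Q1=[P1,P3,P4] Q2=[]
t=10-11: P2@Q0 runs 1, rem=9, I/O yield, promote→Q0. Q0=[P2] Q1=[P1,P3,P4] Q2=[]
t=11-12: P2@Q0 runs 1, rem=8, I/O yield, promote→Q0. Q0=[P2] Q1=[P1,P3,P4] Q2=[]
t=12-13: P2@Q0 runs 1, rem=7, I/O yield, promote→Q0. Q0=[P2] Q1=[P1,P3,P4] Q2=[]
t=13-14: P2@Q0 runs 1, rem=6, I/O yield, promote→Q0. Q0=[P2] Q1=[P1,P3,P4] Q2=[]
t=14-15: P2@Q0 runs 1, rem=5, I/O yield, promote→Q0. Q0=[P2] Q1=[P1,P3,P4] Q2=[]
t=15-16: P2@Q0 runs 1, rem=4, I/O yield, promote→Q0. Q0=[P2] Q1=[P1,P3,P4] Q2=[]
t=16-17: P2@Q0 runs 1, rem=3, I/O yield, promote→Q0. Q0=[P2] Q1=[P1,P3,P4] Q2=[]
t=17-18: P2@Q0 runs 1, rem=2, I/O yield, promote→Q0. Q0=[P2] Q1=[P1,P3,P4] Q2=[]
t=18-19: P2@Q0 runs 1, rem=1, I/O yield, promote→Q0. Q0=[P2] Q1=[P1,P3,P4] Q2=[]
t=19-20: P2@Q0 runs 1, rem=0, completes. Q0=[] Q1=[P1,P3,P4] Q2=[]
t=20-26: P1@Q1 runs 6, rem=4, quantum used, demote→Q2. Q0=[] Q1=[P3,P4] Q2=[P1]
t=26-29: P3@Q1 runs 3, rem=7, I/O yield, promote→Q0. Q0=[P3] Q1=[P4] Q2=[P1]
t=29-31: P3@Q0 runs 2, rem=5, quantum used, demote→Q1. Q0=[] Q1=[P4,P3] Q2=[P1]
t=31-37: P4@Q1 runs 6, rem=2, quantum used, demote→Q2. Q0=[] Q1=[P3] Q2=[P1,P4]
t=37-40: P3@Q1 runs 3, rem=2, I/O yield, promote→Q0. Q0=[P3] Q1=[] Q2=[P1,P4]
t=40-42: P3@Q0 runs 2, rem=0, completes. Q0=[] Q1=[] Q2=[P1,P4]
t=42-46: P1@Q2 runs 4, rem=0, completes. Q0=[] Q1=[] Q2=[P4]
t=46-48: P4@Q2 runs 2, rem=0, completes. Q0=[] Q1=[] Q2=[]

Answer: P1(0-2) P2(2-3) P3(3-5) P4(5-7) P2(7-8) P2(8-9) P2(9-10) P2(10-11) P2(11-12) P2(12-13) P2(13-14) P2(14-15) P2(15-16) P2(16-17) P2(17-18) P2(18-19) P2(19-20) P1(20-26) P3(26-29) P3(29-31) P4(31-37) P3(37-40) P3(40-42) P1(42-46) P4(46-48)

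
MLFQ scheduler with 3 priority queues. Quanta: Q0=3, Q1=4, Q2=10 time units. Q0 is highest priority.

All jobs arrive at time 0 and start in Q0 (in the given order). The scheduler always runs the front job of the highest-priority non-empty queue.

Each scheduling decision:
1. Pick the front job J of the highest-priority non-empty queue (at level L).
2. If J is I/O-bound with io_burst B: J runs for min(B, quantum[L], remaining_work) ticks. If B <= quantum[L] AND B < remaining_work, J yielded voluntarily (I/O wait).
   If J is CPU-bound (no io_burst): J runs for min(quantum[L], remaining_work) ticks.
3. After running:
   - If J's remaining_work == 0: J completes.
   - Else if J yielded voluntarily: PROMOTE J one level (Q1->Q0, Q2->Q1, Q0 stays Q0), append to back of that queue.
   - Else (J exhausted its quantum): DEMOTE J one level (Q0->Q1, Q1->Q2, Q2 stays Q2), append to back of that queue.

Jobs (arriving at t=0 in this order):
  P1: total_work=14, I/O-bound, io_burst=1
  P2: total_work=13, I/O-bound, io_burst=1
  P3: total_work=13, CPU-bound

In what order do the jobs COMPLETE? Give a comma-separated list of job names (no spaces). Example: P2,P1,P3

t=0-1: P1@Q0 runs 1, rem=13, I/O yield, promote→Q0. Q0=[P2,P3,P1] Q1=[] Q2=[]
t=1-2: P2@Q0 runs 1, rem=12, I/O yield, promote→Q0. Q0=[P3,P1,P2] Q1=[] Q2=[]
t=2-5: P3@Q0 runs 3, rem=10, quantum used, demote→Q1. Q0=[P1,P2] Q1=[P3] Q2=[]
t=5-6: P1@Q0 runs 1, rem=12, I/O yield, promote→Q0. Q0=[P2,P1] Q1=[P3] Q2=[]
t=6-7: P2@Q0 runs 1, rem=11, I/O yield, promote→Q0. Q0=[P1,P2] Q1=[P3] Q2=[]
t=7-8: P1@Q0 runs 1, rem=11, I/O yield, promote→Q0. Q0=[P2,P1] Q1=[P3] Q2=[]
t=8-9: P2@Q0 runs 1, rem=10, I/O yield, promote→Q0. Q0=[P1,P2] Q1=[P3] Q2=[]
t=9-10: P1@Q0 runs 1, rem=10, I/O yield, promote→Q0. Q0=[P2,P1] Q1=[P3] Q2=[]
t=10-11: P2@Q0 runs 1, rem=9, I/O yield, promote→Q0. Q0=[P1,P2] Q1=[P3] Q2=[]
t=11-12: P1@Q0 runs 1, rem=9, I/O yield, promote→Q0. Q0=[P2,P1] Q1=[P3] Q2=[]
t=12-13: P2@Q0 runs 1, rem=8, I/O yield, promote→Q0. Q0=[P1,P2] Q1=[P3] Q2=[]
t=13-14: P1@Q0 runs 1, rem=8, I/O yield, promote→Q0. Q0=[P2,P1] Q1=[P3] Q2=[]
t=14-15: P2@Q0 runs 1, rem=7, I/O yield, promote→Q0. Q0=[P1,P2] Q1=[P3] Q2=[]
t=15-16: P1@Q0 runs 1, rem=7, I/O yield, promote→Q0. Q0=[P2,P1] Q1=[P3] Q2=[]
t=16-17: P2@Q0 runs 1, rem=6, I/O yield, promote→Q0. Q0=[P1,P2] Q1=[P3] Q2=[]
t=17-18: P1@Q0 runs 1, rem=6, I/O yield, promote→Q0. Q0=[P2,P1] Q1=[P3] Q2=[]
t=18-19: P2@Q0 runs 1, rem=5, I/O yield, promote→Q0. Q0=[P1,P2] Q1=[P3] Q2=[]
t=19-20: P1@Q0 runs 1, rem=5, I/O yield, promote→Q0. Q0=[P2,P1] Q1=[P3] Q2=[]
t=20-21: P2@Q0 runs 1, rem=4, I/O yield, promote→Q0. Q0=[P1,P2] Q1=[P3] Q2=[]
t=21-22: P1@Q0 runs 1, rem=4, I/O yield, promote→Q0. Q0=[P2,P1] Q1=[P3] Q2=[]
t=22-23: P2@Q0 runs 1, rem=3, I/O yield, promote→Q0. Q0=[P1,P2] Q1=[P3] Q2=[]
t=23-24: P1@Q0 runs 1, rem=3, I/O yield, promote→Q0. Q0=[P2,P1] Q1=[P3] Q2=[]
t=24-25: P2@Q0 runs 1, rem=2, I/O yield, promote→Q0. Q0=[P1,P2] Q1=[P3] Q2=[]
t=25-26: P1@Q0 runs 1, rem=2, I/O yield, promote→Q0. Q0=[P2,P1] Q1=[P3] Q2=[]
t=26-27: P2@Q0 runs 1, rem=1, I/O yield, promote→Q0. Q0=[P1,P2] Q1=[P3] Q2=[]
t=27-28: P1@Q0 runs 1, rem=1, I/O yield, promote→Q0. Q0=[P2,P1] Q1=[P3] Q2=[]
t=28-29: P2@Q0 runs 1, rem=0, completes. Q0=[P1] Q1=[P3] Q2=[]
t=29-30: P1@Q0 runs 1, rem=0, completes. Q0=[] Q1=[P3] Q2=[]
t=30-34: P3@Q1 runs 4, rem=6, quantum used, demote→Q2. Q0=[] Q1=[] Q2=[P3]
t=34-40: P3@Q2 runs 6, rem=0, completes. Q0=[] Q1=[] Q2=[]

Answer: P2,P1,P3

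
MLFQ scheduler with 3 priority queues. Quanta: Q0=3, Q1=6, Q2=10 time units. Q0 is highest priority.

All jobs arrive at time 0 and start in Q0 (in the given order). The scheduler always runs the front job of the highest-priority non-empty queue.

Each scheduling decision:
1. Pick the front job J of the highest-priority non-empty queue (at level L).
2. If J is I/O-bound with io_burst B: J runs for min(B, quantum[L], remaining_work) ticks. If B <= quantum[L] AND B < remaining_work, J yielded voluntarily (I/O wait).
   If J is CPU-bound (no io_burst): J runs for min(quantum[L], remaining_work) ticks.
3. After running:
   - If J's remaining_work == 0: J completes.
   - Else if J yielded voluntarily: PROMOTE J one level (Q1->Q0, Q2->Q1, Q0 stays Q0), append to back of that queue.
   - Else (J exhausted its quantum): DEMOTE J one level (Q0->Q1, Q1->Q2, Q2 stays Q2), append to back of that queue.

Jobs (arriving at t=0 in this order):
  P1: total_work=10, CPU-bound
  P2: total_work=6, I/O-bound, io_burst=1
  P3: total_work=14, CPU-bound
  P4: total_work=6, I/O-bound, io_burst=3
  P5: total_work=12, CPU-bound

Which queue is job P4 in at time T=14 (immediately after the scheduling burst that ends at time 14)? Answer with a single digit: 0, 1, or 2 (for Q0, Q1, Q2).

t=0-3: P1@Q0 runs 3, rem=7, quantum used, demote→Q1. Q0=[P2,P3,P4,P5] Q1=[P1] Q2=[]
t=3-4: P2@Q0 runs 1, rem=5, I/O yield, promote→Q0. Q0=[P3,P4,P5,P2] Q1=[P1] Q2=[]
t=4-7: P3@Q0 runs 3, rem=11, quantum used, demote→Q1. Q0=[P4,P5,P2] Q1=[P1,P3] Q2=[]
t=7-10: P4@Q0 runs 3, rem=3, I/O yield, promote→Q0. Q0=[P5,P2,P4] Q1=[P1,P3] Q2=[]
t=10-13: P5@Q0 runs 3, rem=9, quantum used, demote→Q1. Q0=[P2,P4] Q1=[P1,P3,P5] Q2=[]
t=13-14: P2@Q0 runs 1, rem=4, I/O yield, promote→Q0. Q0=[P4,P2] Q1=[P1,P3,P5] Q2=[]
t=14-17: P4@Q0 runs 3, rem=0, completes. Q0=[P2] Q1=[P1,P3,P5] Q2=[]
t=17-18: P2@Q0 runs 1, rem=3, I/O yield, promote→Q0. Q0=[P2] Q1=[P1,P3,P5] Q2=[]
t=18-19: P2@Q0 runs 1, rem=2, I/O yield, promote→Q0. Q0=[P2] Q1=[P1,P3,P5] Q2=[]
t=19-20: P2@Q0 runs 1, rem=1, I/O yield, promote→Q0. Q0=[P2] Q1=[P1,P3,P5] Q2=[]
t=20-21: P2@Q0 runs 1, rem=0, completes. Q0=[] Q1=[P1,P3,P5] Q2=[]
t=21-27: P1@Q1 runs 6, rem=1, quantum used, demote→Q2. Q0=[] Q1=[P3,P5] Q2=[P1]
t=27-33: P3@Q1 runs 6, rem=5, quantum used, demote→Q2. Q0=[] Q1=[P5] Q2=[P1,P3]
t=33-39: P5@Q1 runs 6, rem=3, quantum used, demote→Q2. Q0=[] Q1=[] Q2=[P1,P3,P5]
t=39-40: P1@Q2 runs 1, rem=0, completes. Q0=[] Q1=[] Q2=[P3,P5]
t=40-45: P3@Q2 runs 5, rem=0, completes. Q0=[] Q1=[] Q2=[P5]
t=45-48: P5@Q2 runs 3, rem=0, completes. Q0=[] Q1=[] Q2=[]

Answer: 0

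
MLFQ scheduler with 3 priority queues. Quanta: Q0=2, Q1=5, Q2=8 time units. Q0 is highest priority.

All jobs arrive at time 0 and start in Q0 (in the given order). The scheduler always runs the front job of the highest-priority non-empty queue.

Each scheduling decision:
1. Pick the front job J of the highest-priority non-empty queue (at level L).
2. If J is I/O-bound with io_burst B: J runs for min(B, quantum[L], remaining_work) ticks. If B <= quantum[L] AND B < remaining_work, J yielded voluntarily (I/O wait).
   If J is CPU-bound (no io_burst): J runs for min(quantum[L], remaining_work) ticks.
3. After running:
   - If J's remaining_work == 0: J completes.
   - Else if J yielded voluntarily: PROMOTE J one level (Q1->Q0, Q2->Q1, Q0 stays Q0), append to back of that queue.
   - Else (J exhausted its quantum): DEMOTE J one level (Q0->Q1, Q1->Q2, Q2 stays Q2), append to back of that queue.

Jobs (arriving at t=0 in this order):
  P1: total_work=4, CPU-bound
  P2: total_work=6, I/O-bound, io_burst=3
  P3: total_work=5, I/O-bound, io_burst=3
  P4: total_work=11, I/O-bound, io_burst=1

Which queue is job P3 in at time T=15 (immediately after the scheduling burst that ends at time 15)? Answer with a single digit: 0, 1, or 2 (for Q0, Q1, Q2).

Answer: 1

Derivation:
t=0-2: P1@Q0 runs 2, rem=2, quantum used, demote→Q1. Q0=[P2,P3,P4] Q1=[P1] Q2=[]
t=2-4: P2@Q0 runs 2, rem=4, quantum used, demote→Q1. Q0=[P3,P4] Q1=[P1,P2] Q2=[]
t=4-6: P3@Q0 runs 2, rem=3, quantum used, demote→Q1. Q0=[P4] Q1=[P1,P2,P3] Q2=[]
t=6-7: P4@Q0 runs 1, rem=10, I/O yield, promote→Q0. Q0=[P4] Q1=[P1,P2,P3] Q2=[]
t=7-8: P4@Q0 runs 1, rem=9, I/O yield, promote→Q0. Q0=[P4] Q1=[P1,P2,P3] Q2=[]
t=8-9: P4@Q0 runs 1, rem=8, I/O yield, promote→Q0. Q0=[P4] Q1=[P1,P2,P3] Q2=[]
t=9-10: P4@Q0 runs 1, rem=7, I/O yield, promote→Q0. Q0=[P4] Q1=[P1,P2,P3] Q2=[]
t=10-11: P4@Q0 runs 1, rem=6, I/O yield, promote→Q0. Q0=[P4] Q1=[P1,P2,P3] Q2=[]
t=11-12: P4@Q0 runs 1, rem=5, I/O yield, promote→Q0. Q0=[P4] Q1=[P1,P2,P3] Q2=[]
t=12-13: P4@Q0 runs 1, rem=4, I/O yield, promote→Q0. Q0=[P4] Q1=[P1,P2,P3] Q2=[]
t=13-14: P4@Q0 runs 1, rem=3, I/O yield, promote→Q0. Q0=[P4] Q1=[P1,P2,P3] Q2=[]
t=14-15: P4@Q0 runs 1, rem=2, I/O yield, promote→Q0. Q0=[P4] Q1=[P1,P2,P3] Q2=[]
t=15-16: P4@Q0 runs 1, rem=1, I/O yield, promote→Q0. Q0=[P4] Q1=[P1,P2,P3] Q2=[]
t=16-17: P4@Q0 runs 1, rem=0, completes. Q0=[] Q1=[P1,P2,P3] Q2=[]
t=17-19: P1@Q1 runs 2, rem=0, completes. Q0=[] Q1=[P2,P3] Q2=[]
t=19-22: P2@Q1 runs 3, rem=1, I/O yield, promote→Q0. Q0=[P2] Q1=[P3] Q2=[]
t=22-23: P2@Q0 runs 1, rem=0, completes. Q0=[] Q1=[P3] Q2=[]
t=23-26: P3@Q1 runs 3, rem=0, completes. Q0=[] Q1=[] Q2=[]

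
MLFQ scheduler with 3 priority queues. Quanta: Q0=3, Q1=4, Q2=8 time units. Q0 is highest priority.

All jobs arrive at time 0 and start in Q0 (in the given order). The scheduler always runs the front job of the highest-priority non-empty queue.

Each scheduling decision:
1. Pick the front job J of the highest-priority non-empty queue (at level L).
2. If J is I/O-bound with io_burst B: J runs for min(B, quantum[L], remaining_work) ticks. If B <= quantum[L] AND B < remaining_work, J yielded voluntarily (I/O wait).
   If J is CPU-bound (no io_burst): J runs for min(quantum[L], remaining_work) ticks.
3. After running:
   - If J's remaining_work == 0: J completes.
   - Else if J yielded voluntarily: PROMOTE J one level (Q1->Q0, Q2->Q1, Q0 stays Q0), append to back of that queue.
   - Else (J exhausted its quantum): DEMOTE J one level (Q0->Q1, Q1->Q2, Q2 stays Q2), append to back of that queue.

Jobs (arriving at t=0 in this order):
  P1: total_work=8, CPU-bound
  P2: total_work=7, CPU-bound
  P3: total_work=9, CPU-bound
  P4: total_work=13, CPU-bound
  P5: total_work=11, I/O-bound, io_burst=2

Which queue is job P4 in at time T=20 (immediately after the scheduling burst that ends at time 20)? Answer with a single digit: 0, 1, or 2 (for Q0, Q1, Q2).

Answer: 1

Derivation:
t=0-3: P1@Q0 runs 3, rem=5, quantum used, demote→Q1. Q0=[P2,P3,P4,P5] Q1=[P1] Q2=[]
t=3-6: P2@Q0 runs 3, rem=4, quantum used, demote→Q1. Q0=[P3,P4,P5] Q1=[P1,P2] Q2=[]
t=6-9: P3@Q0 runs 3, rem=6, quantum used, demote→Q1. Q0=[P4,P5] Q1=[P1,P2,P3] Q2=[]
t=9-12: P4@Q0 runs 3, rem=10, quantum used, demote→Q1. Q0=[P5] Q1=[P1,P2,P3,P4] Q2=[]
t=12-14: P5@Q0 runs 2, rem=9, I/O yield, promote→Q0. Q0=[P5] Q1=[P1,P2,P3,P4] Q2=[]
t=14-16: P5@Q0 runs 2, rem=7, I/O yield, promote→Q0. Q0=[P5] Q1=[P1,P2,P3,P4] Q2=[]
t=16-18: P5@Q0 runs 2, rem=5, I/O yield, promote→Q0. Q0=[P5] Q1=[P1,P2,P3,P4] Q2=[]
t=18-20: P5@Q0 runs 2, rem=3, I/O yield, promote→Q0. Q0=[P5] Q1=[P1,P2,P3,P4] Q2=[]
t=20-22: P5@Q0 runs 2, rem=1, I/O yield, promote→Q0. Q0=[P5] Q1=[P1,P2,P3,P4] Q2=[]
t=22-23: P5@Q0 runs 1, rem=0, completes. Q0=[] Q1=[P1,P2,P3,P4] Q2=[]
t=23-27: P1@Q1 runs 4, rem=1, quantum used, demote→Q2. Q0=[] Q1=[P2,P3,P4] Q2=[P1]
t=27-31: P2@Q1 runs 4, rem=0, completes. Q0=[] Q1=[P3,P4] Q2=[P1]
t=31-35: P3@Q1 runs 4, rem=2, quantum used, demote→Q2. Q0=[] Q1=[P4] Q2=[P1,P3]
t=35-39: P4@Q1 runs 4, rem=6, quantum used, demote→Q2. Q0=[] Q1=[] Q2=[P1,P3,P4]
t=39-40: P1@Q2 runs 1, rem=0, completes. Q0=[] Q1=[] Q2=[P3,P4]
t=40-42: P3@Q2 runs 2, rem=0, completes. Q0=[] Q1=[] Q2=[P4]
t=42-48: P4@Q2 runs 6, rem=0, completes. Q0=[] Q1=[] Q2=[]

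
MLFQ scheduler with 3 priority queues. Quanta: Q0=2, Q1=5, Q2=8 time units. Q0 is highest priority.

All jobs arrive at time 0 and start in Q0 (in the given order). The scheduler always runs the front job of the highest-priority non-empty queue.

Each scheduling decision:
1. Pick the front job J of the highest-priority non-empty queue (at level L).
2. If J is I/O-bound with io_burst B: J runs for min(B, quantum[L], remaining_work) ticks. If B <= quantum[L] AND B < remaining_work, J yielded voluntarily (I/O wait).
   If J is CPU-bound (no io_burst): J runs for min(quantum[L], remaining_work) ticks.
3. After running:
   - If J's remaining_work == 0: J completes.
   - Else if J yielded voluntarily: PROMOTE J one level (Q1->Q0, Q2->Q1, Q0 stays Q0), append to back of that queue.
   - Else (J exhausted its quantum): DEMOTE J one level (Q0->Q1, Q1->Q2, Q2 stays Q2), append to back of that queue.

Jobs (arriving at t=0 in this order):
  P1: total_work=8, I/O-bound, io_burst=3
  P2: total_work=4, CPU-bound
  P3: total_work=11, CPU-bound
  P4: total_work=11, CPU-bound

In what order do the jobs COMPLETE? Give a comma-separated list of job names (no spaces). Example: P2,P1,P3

t=0-2: P1@Q0 runs 2, rem=6, quantum used, demote→Q1. Q0=[P2,P3,P4] Q1=[P1] Q2=[]
t=2-4: P2@Q0 runs 2, rem=2, quantum used, demote→Q1. Q0=[P3,P4] Q1=[P1,P2] Q2=[]
t=4-6: P3@Q0 runs 2, rem=9, quantum used, demote→Q1. Q0=[P4] Q1=[P1,P2,P3] Q2=[]
t=6-8: P4@Q0 runs 2, rem=9, quantum used, demote→Q1. Q0=[] Q1=[P1,P2,P3,P4] Q2=[]
t=8-11: P1@Q1 runs 3, rem=3, I/O yield, promote→Q0. Q0=[P1] Q1=[P2,P3,P4] Q2=[]
t=11-13: P1@Q0 runs 2, rem=1, quantum used, demote→Q1. Q0=[] Q1=[P2,P3,P4,P1] Q2=[]
t=13-15: P2@Q1 runs 2, rem=0, completes. Q0=[] Q1=[P3,P4,P1] Q2=[]
t=15-20: P3@Q1 runs 5, rem=4, quantum used, demote→Q2. Q0=[] Q1=[P4,P1] Q2=[P3]
t=20-25: P4@Q1 runs 5, rem=4, quantum used, demote→Q2. Q0=[] Q1=[P1] Q2=[P3,P4]
t=25-26: P1@Q1 runs 1, rem=0, completes. Q0=[] Q1=[] Q2=[P3,P4]
t=26-30: P3@Q2 runs 4, rem=0, completes. Q0=[] Q1=[] Q2=[P4]
t=30-34: P4@Q2 runs 4, rem=0, completes. Q0=[] Q1=[] Q2=[]

Answer: P2,P1,P3,P4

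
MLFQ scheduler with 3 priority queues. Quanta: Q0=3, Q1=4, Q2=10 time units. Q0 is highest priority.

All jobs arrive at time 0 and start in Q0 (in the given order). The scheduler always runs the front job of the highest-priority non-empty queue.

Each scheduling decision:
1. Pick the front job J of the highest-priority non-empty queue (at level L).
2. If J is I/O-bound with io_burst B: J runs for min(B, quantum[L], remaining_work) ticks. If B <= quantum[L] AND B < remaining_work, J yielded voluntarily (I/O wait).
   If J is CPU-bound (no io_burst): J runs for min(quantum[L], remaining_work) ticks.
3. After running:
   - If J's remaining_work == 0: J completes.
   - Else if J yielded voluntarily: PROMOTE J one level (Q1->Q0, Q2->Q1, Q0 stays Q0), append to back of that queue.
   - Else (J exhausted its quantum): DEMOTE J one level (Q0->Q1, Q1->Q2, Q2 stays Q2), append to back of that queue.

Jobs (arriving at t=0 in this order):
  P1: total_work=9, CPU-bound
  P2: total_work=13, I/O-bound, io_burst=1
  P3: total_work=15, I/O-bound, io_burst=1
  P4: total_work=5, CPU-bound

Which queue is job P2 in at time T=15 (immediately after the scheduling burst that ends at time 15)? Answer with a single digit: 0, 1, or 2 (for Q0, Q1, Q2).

Answer: 0

Derivation:
t=0-3: P1@Q0 runs 3, rem=6, quantum used, demote→Q1. Q0=[P2,P3,P4] Q1=[P1] Q2=[]
t=3-4: P2@Q0 runs 1, rem=12, I/O yield, promote→Q0. Q0=[P3,P4,P2] Q1=[P1] Q2=[]
t=4-5: P3@Q0 runs 1, rem=14, I/O yield, promote→Q0. Q0=[P4,P2,P3] Q1=[P1] Q2=[]
t=5-8: P4@Q0 runs 3, rem=2, quantum used, demote→Q1. Q0=[P2,P3] Q1=[P1,P4] Q2=[]
t=8-9: P2@Q0 runs 1, rem=11, I/O yield, promote→Q0. Q0=[P3,P2] Q1=[P1,P4] Q2=[]
t=9-10: P3@Q0 runs 1, rem=13, I/O yield, promote→Q0. Q0=[P2,P3] Q1=[P1,P4] Q2=[]
t=10-11: P2@Q0 runs 1, rem=10, I/O yield, promote→Q0. Q0=[P3,P2] Q1=[P1,P4] Q2=[]
t=11-12: P3@Q0 runs 1, rem=12, I/O yield, promote→Q0. Q0=[P2,P3] Q1=[P1,P4] Q2=[]
t=12-13: P2@Q0 runs 1, rem=9, I/O yield, promote→Q0. Q0=[P3,P2] Q1=[P1,P4] Q2=[]
t=13-14: P3@Q0 runs 1, rem=11, I/O yield, promote→Q0. Q0=[P2,P3] Q1=[P1,P4] Q2=[]
t=14-15: P2@Q0 runs 1, rem=8, I/O yield, promote→Q0. Q0=[P3,P2] Q1=[P1,P4] Q2=[]
t=15-16: P3@Q0 runs 1, rem=10, I/O yield, promote→Q0. Q0=[P2,P3] Q1=[P1,P4] Q2=[]
t=16-17: P2@Q0 runs 1, rem=7, I/O yield, promote→Q0. Q0=[P3,P2] Q1=[P1,P4] Q2=[]
t=17-18: P3@Q0 runs 1, rem=9, I/O yield, promote→Q0. Q0=[P2,P3] Q1=[P1,P4] Q2=[]
t=18-19: P2@Q0 runs 1, rem=6, I/O yield, promote→Q0. Q0=[P3,P2] Q1=[P1,P4] Q2=[]
t=19-20: P3@Q0 runs 1, rem=8, I/O yield, promote→Q0. Q0=[P2,P3] Q1=[P1,P4] Q2=[]
t=20-21: P2@Q0 runs 1, rem=5, I/O yield, promote→Q0. Q0=[P3,P2] Q1=[P1,P4] Q2=[]
t=21-22: P3@Q0 runs 1, rem=7, I/O yield, promote→Q0. Q0=[P2,P3] Q1=[P1,P4] Q2=[]
t=22-23: P2@Q0 runs 1, rem=4, I/O yield, promote→Q0. Q0=[P3,P2] Q1=[P1,P4] Q2=[]
t=23-24: P3@Q0 runs 1, rem=6, I/O yield, promote→Q0. Q0=[P2,P3] Q1=[P1,P4] Q2=[]
t=24-25: P2@Q0 runs 1, rem=3, I/O yield, promote→Q0. Q0=[P3,P2] Q1=[P1,P4] Q2=[]
t=25-26: P3@Q0 runs 1, rem=5, I/O yield, promote→Q0. Q0=[P2,P3] Q1=[P1,P4] Q2=[]
t=26-27: P2@Q0 runs 1, rem=2, I/O yield, promote→Q0. Q0=[P3,P2] Q1=[P1,P4] Q2=[]
t=27-28: P3@Q0 runs 1, rem=4, I/O yield, promote→Q0. Q0=[P2,P3] Q1=[P1,P4] Q2=[]
t=28-29: P2@Q0 runs 1, rem=1, I/O yield, promote→Q0. Q0=[P3,P2] Q1=[P1,P4] Q2=[]
t=29-30: P3@Q0 runs 1, rem=3, I/O yield, promote→Q0. Q0=[P2,P3] Q1=[P1,P4] Q2=[]
t=30-31: P2@Q0 runs 1, rem=0, completes. Q0=[P3] Q1=[P1,P4] Q2=[]
t=31-32: P3@Q0 runs 1, rem=2, I/O yield, promote→Q0. Q0=[P3] Q1=[P1,P4] Q2=[]
t=32-33: P3@Q0 runs 1, rem=1, I/O yield, promote→Q0. Q0=[P3] Q1=[P1,P4] Q2=[]
t=33-34: P3@Q0 runs 1, rem=0, completes. Q0=[] Q1=[P1,P4] Q2=[]
t=34-38: P1@Q1 runs 4, rem=2, quantum used, demote→Q2. Q0=[] Q1=[P4] Q2=[P1]
t=38-40: P4@Q1 runs 2, rem=0, completes. Q0=[] Q1=[] Q2=[P1]
t=40-42: P1@Q2 runs 2, rem=0, completes. Q0=[] Q1=[] Q2=[]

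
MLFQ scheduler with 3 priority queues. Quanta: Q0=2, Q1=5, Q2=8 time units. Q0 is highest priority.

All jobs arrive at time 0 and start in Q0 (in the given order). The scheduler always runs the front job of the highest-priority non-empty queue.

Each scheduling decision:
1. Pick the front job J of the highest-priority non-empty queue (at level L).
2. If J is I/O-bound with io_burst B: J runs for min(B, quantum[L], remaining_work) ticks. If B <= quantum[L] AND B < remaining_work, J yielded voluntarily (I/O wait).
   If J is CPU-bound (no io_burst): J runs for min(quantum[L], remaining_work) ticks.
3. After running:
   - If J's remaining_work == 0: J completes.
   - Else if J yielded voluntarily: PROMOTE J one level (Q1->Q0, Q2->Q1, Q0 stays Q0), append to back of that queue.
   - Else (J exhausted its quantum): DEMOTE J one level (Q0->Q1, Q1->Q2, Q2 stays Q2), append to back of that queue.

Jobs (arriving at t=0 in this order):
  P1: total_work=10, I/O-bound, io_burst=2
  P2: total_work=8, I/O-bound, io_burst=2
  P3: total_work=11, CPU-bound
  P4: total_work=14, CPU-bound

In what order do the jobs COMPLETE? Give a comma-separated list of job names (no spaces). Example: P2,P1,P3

t=0-2: P1@Q0 runs 2, rem=8, I/O yield, promote→Q0. Q0=[P2,P3,P4,P1] Q1=[] Q2=[]
t=2-4: P2@Q0 runs 2, rem=6, I/O yield, promote→Q0. Q0=[P3,P4,P1,P2] Q1=[] Q2=[]
t=4-6: P3@Q0 runs 2, rem=9, quantum used, demote→Q1. Q0=[P4,P1,P2] Q1=[P3] Q2=[]
t=6-8: P4@Q0 runs 2, rem=12, quantum used, demote→Q1. Q0=[P1,P2] Q1=[P3,P4] Q2=[]
t=8-10: P1@Q0 runs 2, rem=6, I/O yield, promote→Q0. Q0=[P2,P1] Q1=[P3,P4] Q2=[]
t=10-12: P2@Q0 runs 2, rem=4, I/O yield, promote→Q0. Q0=[P1,P2] Q1=[P3,P4] Q2=[]
t=12-14: P1@Q0 runs 2, rem=4, I/O yield, promote→Q0. Q0=[P2,P1] Q1=[P3,P4] Q2=[]
t=14-16: P2@Q0 runs 2, rem=2, I/O yield, promote→Q0. Q0=[P1,P2] Q1=[P3,P4] Q2=[]
t=16-18: P1@Q0 runs 2, rem=2, I/O yield, promote→Q0. Q0=[P2,P1] Q1=[P3,P4] Q2=[]
t=18-20: P2@Q0 runs 2, rem=0, completes. Q0=[P1] Q1=[P3,P4] Q2=[]
t=20-22: P1@Q0 runs 2, rem=0, completes. Q0=[] Q1=[P3,P4] Q2=[]
t=22-27: P3@Q1 runs 5, rem=4, quantum used, demote→Q2. Q0=[] Q1=[P4] Q2=[P3]
t=27-32: P4@Q1 runs 5, rem=7, quantum used, demote→Q2. Q0=[] Q1=[] Q2=[P3,P4]
t=32-36: P3@Q2 runs 4, rem=0, completes. Q0=[] Q1=[] Q2=[P4]
t=36-43: P4@Q2 runs 7, rem=0, completes. Q0=[] Q1=[] Q2=[]

Answer: P2,P1,P3,P4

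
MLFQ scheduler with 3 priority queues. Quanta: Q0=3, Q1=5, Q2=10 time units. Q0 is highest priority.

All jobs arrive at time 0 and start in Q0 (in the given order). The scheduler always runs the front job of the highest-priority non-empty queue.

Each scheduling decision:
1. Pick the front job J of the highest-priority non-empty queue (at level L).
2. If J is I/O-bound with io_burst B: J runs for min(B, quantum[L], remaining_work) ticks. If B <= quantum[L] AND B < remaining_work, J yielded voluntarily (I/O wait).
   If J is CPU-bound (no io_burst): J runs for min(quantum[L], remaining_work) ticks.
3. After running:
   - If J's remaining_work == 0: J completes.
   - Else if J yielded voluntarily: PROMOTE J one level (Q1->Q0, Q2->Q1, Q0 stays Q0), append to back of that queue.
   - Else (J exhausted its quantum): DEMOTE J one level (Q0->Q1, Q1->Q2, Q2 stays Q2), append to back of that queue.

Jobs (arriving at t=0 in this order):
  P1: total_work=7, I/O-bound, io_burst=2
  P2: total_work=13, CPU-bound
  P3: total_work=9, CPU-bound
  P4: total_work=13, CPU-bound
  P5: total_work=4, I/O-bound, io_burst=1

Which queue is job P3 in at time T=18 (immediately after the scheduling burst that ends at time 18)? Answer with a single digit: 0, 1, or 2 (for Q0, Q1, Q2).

Answer: 1

Derivation:
t=0-2: P1@Q0 runs 2, rem=5, I/O yield, promote→Q0. Q0=[P2,P3,P4,P5,P1] Q1=[] Q2=[]
t=2-5: P2@Q0 runs 3, rem=10, quantum used, demote→Q1. Q0=[P3,P4,P5,P1] Q1=[P2] Q2=[]
t=5-8: P3@Q0 runs 3, rem=6, quantum used, demote→Q1. Q0=[P4,P5,P1] Q1=[P2,P3] Q2=[]
t=8-11: P4@Q0 runs 3, rem=10, quantum used, demote→Q1. Q0=[P5,P1] Q1=[P2,P3,P4] Q2=[]
t=11-12: P5@Q0 runs 1, rem=3, I/O yield, promote→Q0. Q0=[P1,P5] Q1=[P2,P3,P4] Q2=[]
t=12-14: P1@Q0 runs 2, rem=3, I/O yield, promote→Q0. Q0=[P5,P1] Q1=[P2,P3,P4] Q2=[]
t=14-15: P5@Q0 runs 1, rem=2, I/O yield, promote→Q0. Q0=[P1,P5] Q1=[P2,P3,P4] Q2=[]
t=15-17: P1@Q0 runs 2, rem=1, I/O yield, promote→Q0. Q0=[P5,P1] Q1=[P2,P3,P4] Q2=[]
t=17-18: P5@Q0 runs 1, rem=1, I/O yield, promote→Q0. Q0=[P1,P5] Q1=[P2,P3,P4] Q2=[]
t=18-19: P1@Q0 runs 1, rem=0, completes. Q0=[P5] Q1=[P2,P3,P4] Q2=[]
t=19-20: P5@Q0 runs 1, rem=0, completes. Q0=[] Q1=[P2,P3,P4] Q2=[]
t=20-25: P2@Q1 runs 5, rem=5, quantum used, demote→Q2. Q0=[] Q1=[P3,P4] Q2=[P2]
t=25-30: P3@Q1 runs 5, rem=1, quantum used, demote→Q2. Q0=[] Q1=[P4] Q2=[P2,P3]
t=30-35: P4@Q1 runs 5, rem=5, quantum used, demote→Q2. Q0=[] Q1=[] Q2=[P2,P3,P4]
t=35-40: P2@Q2 runs 5, rem=0, completes. Q0=[] Q1=[] Q2=[P3,P4]
t=40-41: P3@Q2 runs 1, rem=0, completes. Q0=[] Q1=[] Q2=[P4]
t=41-46: P4@Q2 runs 5, rem=0, completes. Q0=[] Q1=[] Q2=[]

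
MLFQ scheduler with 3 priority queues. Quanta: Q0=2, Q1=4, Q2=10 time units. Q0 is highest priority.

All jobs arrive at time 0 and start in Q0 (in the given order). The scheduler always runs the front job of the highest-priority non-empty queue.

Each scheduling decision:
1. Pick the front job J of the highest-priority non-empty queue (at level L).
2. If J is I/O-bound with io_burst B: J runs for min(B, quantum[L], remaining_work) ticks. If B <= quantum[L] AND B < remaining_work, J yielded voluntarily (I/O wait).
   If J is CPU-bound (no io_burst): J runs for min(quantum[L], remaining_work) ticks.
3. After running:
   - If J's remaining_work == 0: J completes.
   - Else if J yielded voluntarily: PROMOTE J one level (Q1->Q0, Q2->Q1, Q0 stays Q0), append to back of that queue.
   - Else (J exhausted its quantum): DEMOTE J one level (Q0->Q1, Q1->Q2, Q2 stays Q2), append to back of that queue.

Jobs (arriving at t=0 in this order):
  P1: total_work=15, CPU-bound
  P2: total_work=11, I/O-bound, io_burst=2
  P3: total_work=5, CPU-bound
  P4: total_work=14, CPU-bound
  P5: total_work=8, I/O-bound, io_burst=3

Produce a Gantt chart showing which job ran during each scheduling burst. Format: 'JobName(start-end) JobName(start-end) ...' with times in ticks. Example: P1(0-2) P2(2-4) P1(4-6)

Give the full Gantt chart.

t=0-2: P1@Q0 runs 2, rem=13, quantum used, demote→Q1. Q0=[P2,P3,P4,P5] Q1=[P1] Q2=[]
t=2-4: P2@Q0 runs 2, rem=9, I/O yield, promote→Q0. Q0=[P3,P4,P5,P2] Q1=[P1] Q2=[]
t=4-6: P3@Q0 runs 2, rem=3, quantum used, demote→Q1. Q0=[P4,P5,P2] Q1=[P1,P3] Q2=[]
t=6-8: P4@Q0 runs 2, rem=12, quantum used, demote→Q1. Q0=[P5,P2] Q1=[P1,P3,P4] Q2=[]
t=8-10: P5@Q0 runs 2, rem=6, quantum used, demote→Q1. Q0=[P2] Q1=[P1,P3,P4,P5] Q2=[]
t=10-12: P2@Q0 runs 2, rem=7, I/O yield, promote→Q0. Q0=[P2] Q1=[P1,P3,P4,P5] Q2=[]
t=12-14: P2@Q0 runs 2, rem=5, I/O yield, promote→Q0. Q0=[P2] Q1=[P1,P3,P4,P5] Q2=[]
t=14-16: P2@Q0 runs 2, rem=3, I/O yield, promote→Q0. Q0=[P2] Q1=[P1,P3,P4,P5] Q2=[]
t=16-18: P2@Q0 runs 2, rem=1, I/O yield, promote→Q0. Q0=[P2] Q1=[P1,P3,P4,P5] Q2=[]
t=18-19: P2@Q0 runs 1, rem=0, completes. Q0=[] Q1=[P1,P3,P4,P5] Q2=[]
t=19-23: P1@Q1 runs 4, rem=9, quantum used, demote→Q2. Q0=[] Q1=[P3,P4,P5] Q2=[P1]
t=23-26: P3@Q1 runs 3, rem=0, completes. Q0=[] Q1=[P4,P5] Q2=[P1]
t=26-30: P4@Q1 runs 4, rem=8, quantum used, demote→Q2. Q0=[] Q1=[P5] Q2=[P1,P4]
t=30-33: P5@Q1 runs 3, rem=3, I/O yield, promote→Q0. Q0=[P5] Q1=[] Q2=[P1,P4]
t=33-35: P5@Q0 runs 2, rem=1, quantum used, demote→Q1. Q0=[] Q1=[P5] Q2=[P1,P4]
t=35-36: P5@Q1 runs 1, rem=0, completes. Q0=[] Q1=[] Q2=[P1,P4]
t=36-45: P1@Q2 runs 9, rem=0, completes. Q0=[] Q1=[] Q2=[P4]
t=45-53: P4@Q2 runs 8, rem=0, completes. Q0=[] Q1=[] Q2=[]

Answer: P1(0-2) P2(2-4) P3(4-6) P4(6-8) P5(8-10) P2(10-12) P2(12-14) P2(14-16) P2(16-18) P2(18-19) P1(19-23) P3(23-26) P4(26-30) P5(30-33) P5(33-35) P5(35-36) P1(36-45) P4(45-53)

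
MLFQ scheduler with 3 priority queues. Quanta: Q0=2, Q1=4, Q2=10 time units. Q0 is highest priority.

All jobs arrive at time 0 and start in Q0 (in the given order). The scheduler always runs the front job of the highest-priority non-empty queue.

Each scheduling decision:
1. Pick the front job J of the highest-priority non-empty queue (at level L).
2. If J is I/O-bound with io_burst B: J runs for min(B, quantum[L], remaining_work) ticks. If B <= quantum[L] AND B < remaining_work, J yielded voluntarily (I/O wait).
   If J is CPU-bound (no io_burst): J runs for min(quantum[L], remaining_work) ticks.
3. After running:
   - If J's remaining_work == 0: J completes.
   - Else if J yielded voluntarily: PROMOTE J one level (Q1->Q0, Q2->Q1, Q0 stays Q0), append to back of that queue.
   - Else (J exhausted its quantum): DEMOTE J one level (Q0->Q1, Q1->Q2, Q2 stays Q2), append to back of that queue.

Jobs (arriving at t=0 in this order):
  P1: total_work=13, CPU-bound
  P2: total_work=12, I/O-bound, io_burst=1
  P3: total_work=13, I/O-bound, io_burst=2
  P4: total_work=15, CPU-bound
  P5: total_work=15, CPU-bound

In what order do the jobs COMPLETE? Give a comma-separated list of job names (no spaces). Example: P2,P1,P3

t=0-2: P1@Q0 runs 2, rem=11, quantum used, demote→Q1. Q0=[P2,P3,P4,P5] Q1=[P1] Q2=[]
t=2-3: P2@Q0 runs 1, rem=11, I/O yield, promote→Q0. Q0=[P3,P4,P5,P2] Q1=[P1] Q2=[]
t=3-5: P3@Q0 runs 2, rem=11, I/O yield, promote→Q0. Q0=[P4,P5,P2,P3] Q1=[P1] Q2=[]
t=5-7: P4@Q0 runs 2, rem=13, quantum used, demote→Q1. Q0=[P5,P2,P3] Q1=[P1,P4] Q2=[]
t=7-9: P5@Q0 runs 2, rem=13, quantum used, demote→Q1. Q0=[P2,P3] Q1=[P1,P4,P5] Q2=[]
t=9-10: P2@Q0 runs 1, rem=10, I/O yield, promote→Q0. Q0=[P3,P2] Q1=[P1,P4,P5] Q2=[]
t=10-12: P3@Q0 runs 2, rem=9, I/O yield, promote→Q0. Q0=[P2,P3] Q1=[P1,P4,P5] Q2=[]
t=12-13: P2@Q0 runs 1, rem=9, I/O yield, promote→Q0. Q0=[P3,P2] Q1=[P1,P4,P5] Q2=[]
t=13-15: P3@Q0 runs 2, rem=7, I/O yield, promote→Q0. Q0=[P2,P3] Q1=[P1,P4,P5] Q2=[]
t=15-16: P2@Q0 runs 1, rem=8, I/O yield, promote→Q0. Q0=[P3,P2] Q1=[P1,P4,P5] Q2=[]
t=16-18: P3@Q0 runs 2, rem=5, I/O yield, promote→Q0. Q0=[P2,P3] Q1=[P1,P4,P5] Q2=[]
t=18-19: P2@Q0 runs 1, rem=7, I/O yield, promote→Q0. Q0=[P3,P2] Q1=[P1,P4,P5] Q2=[]
t=19-21: P3@Q0 runs 2, rem=3, I/O yield, promote→Q0. Q0=[P2,P3] Q1=[P1,P4,P5] Q2=[]
t=21-22: P2@Q0 runs 1, rem=6, I/O yield, promote→Q0. Q0=[P3,P2] Q1=[P1,P4,P5] Q2=[]
t=22-24: P3@Q0 runs 2, rem=1, I/O yield, promote→Q0. Q0=[P2,P3] Q1=[P1,P4,P5] Q2=[]
t=24-25: P2@Q0 runs 1, rem=5, I/O yield, promote→Q0. Q0=[P3,P2] Q1=[P1,P4,P5] Q2=[]
t=25-26: P3@Q0 runs 1, rem=0, completes. Q0=[P2] Q1=[P1,P4,P5] Q2=[]
t=26-27: P2@Q0 runs 1, rem=4, I/O yield, promote→Q0. Q0=[P2] Q1=[P1,P4,P5] Q2=[]
t=27-28: P2@Q0 runs 1, rem=3, I/O yield, promote→Q0. Q0=[P2] Q1=[P1,P4,P5] Q2=[]
t=28-29: P2@Q0 runs 1, rem=2, I/O yield, promote→Q0. Q0=[P2] Q1=[P1,P4,P5] Q2=[]
t=29-30: P2@Q0 runs 1, rem=1, I/O yield, promote→Q0. Q0=[P2] Q1=[P1,P4,P5] Q2=[]
t=30-31: P2@Q0 runs 1, rem=0, completes. Q0=[] Q1=[P1,P4,P5] Q2=[]
t=31-35: P1@Q1 runs 4, rem=7, quantum used, demote→Q2. Q0=[] Q1=[P4,P5] Q2=[P1]
t=35-39: P4@Q1 runs 4, rem=9, quantum used, demote→Q2. Q0=[] Q1=[P5] Q2=[P1,P4]
t=39-43: P5@Q1 runs 4, rem=9, quantum used, demote→Q2. Q0=[] Q1=[] Q2=[P1,P4,P5]
t=43-50: P1@Q2 runs 7, rem=0, completes. Q0=[] Q1=[] Q2=[P4,P5]
t=50-59: P4@Q2 runs 9, rem=0, completes. Q0=[] Q1=[] Q2=[P5]
t=59-68: P5@Q2 runs 9, rem=0, completes. Q0=[] Q1=[] Q2=[]

Answer: P3,P2,P1,P4,P5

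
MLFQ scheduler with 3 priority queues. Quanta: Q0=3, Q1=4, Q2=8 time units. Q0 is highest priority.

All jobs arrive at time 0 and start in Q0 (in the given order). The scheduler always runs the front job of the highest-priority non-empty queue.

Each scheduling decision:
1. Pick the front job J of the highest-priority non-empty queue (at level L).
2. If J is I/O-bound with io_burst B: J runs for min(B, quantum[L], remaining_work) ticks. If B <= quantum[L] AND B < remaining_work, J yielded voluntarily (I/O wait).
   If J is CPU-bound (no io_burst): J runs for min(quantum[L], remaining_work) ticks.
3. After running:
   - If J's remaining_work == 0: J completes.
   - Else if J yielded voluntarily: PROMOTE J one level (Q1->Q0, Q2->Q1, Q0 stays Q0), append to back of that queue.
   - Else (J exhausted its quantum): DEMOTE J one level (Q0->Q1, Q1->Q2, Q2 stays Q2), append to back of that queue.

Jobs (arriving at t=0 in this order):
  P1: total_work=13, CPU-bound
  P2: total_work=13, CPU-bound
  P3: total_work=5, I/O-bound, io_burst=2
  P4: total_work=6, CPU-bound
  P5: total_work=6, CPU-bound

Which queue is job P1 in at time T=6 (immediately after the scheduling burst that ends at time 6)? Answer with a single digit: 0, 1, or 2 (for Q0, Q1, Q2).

t=0-3: P1@Q0 runs 3, rem=10, quantum used, demote→Q1. Q0=[P2,P3,P4,P5] Q1=[P1] Q2=[]
t=3-6: P2@Q0 runs 3, rem=10, quantum used, demote→Q1. Q0=[P3,P4,P5] Q1=[P1,P2] Q2=[]
t=6-8: P3@Q0 runs 2, rem=3, I/O yield, promote→Q0. Q0=[P4,P5,P3] Q1=[P1,P2] Q2=[]
t=8-11: P4@Q0 runs 3, rem=3, quantum used, demote→Q1. Q0=[P5,P3] Q1=[P1,P2,P4] Q2=[]
t=11-14: P5@Q0 runs 3, rem=3, quantum used, demote→Q1. Q0=[P3] Q1=[P1,P2,P4,P5] Q2=[]
t=14-16: P3@Q0 runs 2, rem=1, I/O yield, promote→Q0. Q0=[P3] Q1=[P1,P2,P4,P5] Q2=[]
t=16-17: P3@Q0 runs 1, rem=0, completes. Q0=[] Q1=[P1,P2,P4,P5] Q2=[]
t=17-21: P1@Q1 runs 4, rem=6, quantum used, demote→Q2. Q0=[] Q1=[P2,P4,P5] Q2=[P1]
t=21-25: P2@Q1 runs 4, rem=6, quantum used, demote→Q2. Q0=[] Q1=[P4,P5] Q2=[P1,P2]
t=25-28: P4@Q1 runs 3, rem=0, completes. Q0=[] Q1=[P5] Q2=[P1,P2]
t=28-31: P5@Q1 runs 3, rem=0, completes. Q0=[] Q1=[] Q2=[P1,P2]
t=31-37: P1@Q2 runs 6, rem=0, completes. Q0=[] Q1=[] Q2=[P2]
t=37-43: P2@Q2 runs 6, rem=0, completes. Q0=[] Q1=[] Q2=[]

Answer: 1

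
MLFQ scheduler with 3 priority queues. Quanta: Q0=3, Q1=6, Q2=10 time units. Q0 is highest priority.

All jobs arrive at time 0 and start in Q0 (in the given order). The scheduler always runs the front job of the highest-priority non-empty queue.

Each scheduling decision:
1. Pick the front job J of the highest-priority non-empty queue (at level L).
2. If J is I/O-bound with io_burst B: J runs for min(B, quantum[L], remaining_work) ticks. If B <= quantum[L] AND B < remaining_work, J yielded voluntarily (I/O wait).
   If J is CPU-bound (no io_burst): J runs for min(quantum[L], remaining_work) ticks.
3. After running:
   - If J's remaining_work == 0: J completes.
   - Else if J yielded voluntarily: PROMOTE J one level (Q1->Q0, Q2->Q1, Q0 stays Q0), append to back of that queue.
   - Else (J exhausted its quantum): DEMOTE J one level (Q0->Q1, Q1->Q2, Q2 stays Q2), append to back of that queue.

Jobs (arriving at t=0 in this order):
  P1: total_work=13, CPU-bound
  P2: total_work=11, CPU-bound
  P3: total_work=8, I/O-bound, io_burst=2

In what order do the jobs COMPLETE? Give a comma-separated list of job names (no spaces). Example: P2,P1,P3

Answer: P3,P1,P2

Derivation:
t=0-3: P1@Q0 runs 3, rem=10, quantum used, demote→Q1. Q0=[P2,P3] Q1=[P1] Q2=[]
t=3-6: P2@Q0 runs 3, rem=8, quantum used, demote→Q1. Q0=[P3] Q1=[P1,P2] Q2=[]
t=6-8: P3@Q0 runs 2, rem=6, I/O yield, promote→Q0. Q0=[P3] Q1=[P1,P2] Q2=[]
t=8-10: P3@Q0 runs 2, rem=4, I/O yield, promote→Q0. Q0=[P3] Q1=[P1,P2] Q2=[]
t=10-12: P3@Q0 runs 2, rem=2, I/O yield, promote→Q0. Q0=[P3] Q1=[P1,P2] Q2=[]
t=12-14: P3@Q0 runs 2, rem=0, completes. Q0=[] Q1=[P1,P2] Q2=[]
t=14-20: P1@Q1 runs 6, rem=4, quantum used, demote→Q2. Q0=[] Q1=[P2] Q2=[P1]
t=20-26: P2@Q1 runs 6, rem=2, quantum used, demote→Q2. Q0=[] Q1=[] Q2=[P1,P2]
t=26-30: P1@Q2 runs 4, rem=0, completes. Q0=[] Q1=[] Q2=[P2]
t=30-32: P2@Q2 runs 2, rem=0, completes. Q0=[] Q1=[] Q2=[]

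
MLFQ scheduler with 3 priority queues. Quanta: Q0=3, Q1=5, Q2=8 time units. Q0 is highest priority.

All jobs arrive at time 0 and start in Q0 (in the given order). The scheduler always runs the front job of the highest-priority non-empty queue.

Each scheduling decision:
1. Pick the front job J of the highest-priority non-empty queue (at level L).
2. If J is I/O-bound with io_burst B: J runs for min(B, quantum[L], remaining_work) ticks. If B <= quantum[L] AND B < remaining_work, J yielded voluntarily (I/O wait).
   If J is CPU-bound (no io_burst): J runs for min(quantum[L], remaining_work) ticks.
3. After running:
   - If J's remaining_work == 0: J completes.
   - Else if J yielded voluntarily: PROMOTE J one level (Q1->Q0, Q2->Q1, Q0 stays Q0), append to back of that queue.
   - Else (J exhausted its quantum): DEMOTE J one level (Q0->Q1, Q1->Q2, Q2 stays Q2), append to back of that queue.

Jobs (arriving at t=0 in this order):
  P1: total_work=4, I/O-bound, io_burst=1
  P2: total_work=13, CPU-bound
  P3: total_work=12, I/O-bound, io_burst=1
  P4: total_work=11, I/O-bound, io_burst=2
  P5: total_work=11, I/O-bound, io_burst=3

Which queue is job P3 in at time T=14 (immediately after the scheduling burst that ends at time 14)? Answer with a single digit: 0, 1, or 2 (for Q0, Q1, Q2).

Answer: 0

Derivation:
t=0-1: P1@Q0 runs 1, rem=3, I/O yield, promote→Q0. Q0=[P2,P3,P4,P5,P1] Q1=[] Q2=[]
t=1-4: P2@Q0 runs 3, rem=10, quantum used, demote→Q1. Q0=[P3,P4,P5,P1] Q1=[P2] Q2=[]
t=4-5: P3@Q0 runs 1, rem=11, I/O yield, promote→Q0. Q0=[P4,P5,P1,P3] Q1=[P2] Q2=[]
t=5-7: P4@Q0 runs 2, rem=9, I/O yield, promote→Q0. Q0=[P5,P1,P3,P4] Q1=[P2] Q2=[]
t=7-10: P5@Q0 runs 3, rem=8, I/O yield, promote→Q0. Q0=[P1,P3,P4,P5] Q1=[P2] Q2=[]
t=10-11: P1@Q0 runs 1, rem=2, I/O yield, promote→Q0. Q0=[P3,P4,P5,P1] Q1=[P2] Q2=[]
t=11-12: P3@Q0 runs 1, rem=10, I/O yield, promote→Q0. Q0=[P4,P5,P1,P3] Q1=[P2] Q2=[]
t=12-14: P4@Q0 runs 2, rem=7, I/O yield, promote→Q0. Q0=[P5,P1,P3,P4] Q1=[P2] Q2=[]
t=14-17: P5@Q0 runs 3, rem=5, I/O yield, promote→Q0. Q0=[P1,P3,P4,P5] Q1=[P2] Q2=[]
t=17-18: P1@Q0 runs 1, rem=1, I/O yield, promote→Q0. Q0=[P3,P4,P5,P1] Q1=[P2] Q2=[]
t=18-19: P3@Q0 runs 1, rem=9, I/O yield, promote→Q0. Q0=[P4,P5,P1,P3] Q1=[P2] Q2=[]
t=19-21: P4@Q0 runs 2, rem=5, I/O yield, promote→Q0. Q0=[P5,P1,P3,P4] Q1=[P2] Q2=[]
t=21-24: P5@Q0 runs 3, rem=2, I/O yield, promote→Q0. Q0=[P1,P3,P4,P5] Q1=[P2] Q2=[]
t=24-25: P1@Q0 runs 1, rem=0, completes. Q0=[P3,P4,P5] Q1=[P2] Q2=[]
t=25-26: P3@Q0 runs 1, rem=8, I/O yield, promote→Q0. Q0=[P4,P5,P3] Q1=[P2] Q2=[]
t=26-28: P4@Q0 runs 2, rem=3, I/O yield, promote→Q0. Q0=[P5,P3,P4] Q1=[P2] Q2=[]
t=28-30: P5@Q0 runs 2, rem=0, completes. Q0=[P3,P4] Q1=[P2] Q2=[]
t=30-31: P3@Q0 runs 1, rem=7, I/O yield, promote→Q0. Q0=[P4,P3] Q1=[P2] Q2=[]
t=31-33: P4@Q0 runs 2, rem=1, I/O yield, promote→Q0. Q0=[P3,P4] Q1=[P2] Q2=[]
t=33-34: P3@Q0 runs 1, rem=6, I/O yield, promote→Q0. Q0=[P4,P3] Q1=[P2] Q2=[]
t=34-35: P4@Q0 runs 1, rem=0, completes. Q0=[P3] Q1=[P2] Q2=[]
t=35-36: P3@Q0 runs 1, rem=5, I/O yield, promote→Q0. Q0=[P3] Q1=[P2] Q2=[]
t=36-37: P3@Q0 runs 1, rem=4, I/O yield, promote→Q0. Q0=[P3] Q1=[P2] Q2=[]
t=37-38: P3@Q0 runs 1, rem=3, I/O yield, promote→Q0. Q0=[P3] Q1=[P2] Q2=[]
t=38-39: P3@Q0 runs 1, rem=2, I/O yield, promote→Q0. Q0=[P3] Q1=[P2] Q2=[]
t=39-40: P3@Q0 runs 1, rem=1, I/O yield, promote→Q0. Q0=[P3] Q1=[P2] Q2=[]
t=40-41: P3@Q0 runs 1, rem=0, completes. Q0=[] Q1=[P2] Q2=[]
t=41-46: P2@Q1 runs 5, rem=5, quantum used, demote→Q2. Q0=[] Q1=[] Q2=[P2]
t=46-51: P2@Q2 runs 5, rem=0, completes. Q0=[] Q1=[] Q2=[]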